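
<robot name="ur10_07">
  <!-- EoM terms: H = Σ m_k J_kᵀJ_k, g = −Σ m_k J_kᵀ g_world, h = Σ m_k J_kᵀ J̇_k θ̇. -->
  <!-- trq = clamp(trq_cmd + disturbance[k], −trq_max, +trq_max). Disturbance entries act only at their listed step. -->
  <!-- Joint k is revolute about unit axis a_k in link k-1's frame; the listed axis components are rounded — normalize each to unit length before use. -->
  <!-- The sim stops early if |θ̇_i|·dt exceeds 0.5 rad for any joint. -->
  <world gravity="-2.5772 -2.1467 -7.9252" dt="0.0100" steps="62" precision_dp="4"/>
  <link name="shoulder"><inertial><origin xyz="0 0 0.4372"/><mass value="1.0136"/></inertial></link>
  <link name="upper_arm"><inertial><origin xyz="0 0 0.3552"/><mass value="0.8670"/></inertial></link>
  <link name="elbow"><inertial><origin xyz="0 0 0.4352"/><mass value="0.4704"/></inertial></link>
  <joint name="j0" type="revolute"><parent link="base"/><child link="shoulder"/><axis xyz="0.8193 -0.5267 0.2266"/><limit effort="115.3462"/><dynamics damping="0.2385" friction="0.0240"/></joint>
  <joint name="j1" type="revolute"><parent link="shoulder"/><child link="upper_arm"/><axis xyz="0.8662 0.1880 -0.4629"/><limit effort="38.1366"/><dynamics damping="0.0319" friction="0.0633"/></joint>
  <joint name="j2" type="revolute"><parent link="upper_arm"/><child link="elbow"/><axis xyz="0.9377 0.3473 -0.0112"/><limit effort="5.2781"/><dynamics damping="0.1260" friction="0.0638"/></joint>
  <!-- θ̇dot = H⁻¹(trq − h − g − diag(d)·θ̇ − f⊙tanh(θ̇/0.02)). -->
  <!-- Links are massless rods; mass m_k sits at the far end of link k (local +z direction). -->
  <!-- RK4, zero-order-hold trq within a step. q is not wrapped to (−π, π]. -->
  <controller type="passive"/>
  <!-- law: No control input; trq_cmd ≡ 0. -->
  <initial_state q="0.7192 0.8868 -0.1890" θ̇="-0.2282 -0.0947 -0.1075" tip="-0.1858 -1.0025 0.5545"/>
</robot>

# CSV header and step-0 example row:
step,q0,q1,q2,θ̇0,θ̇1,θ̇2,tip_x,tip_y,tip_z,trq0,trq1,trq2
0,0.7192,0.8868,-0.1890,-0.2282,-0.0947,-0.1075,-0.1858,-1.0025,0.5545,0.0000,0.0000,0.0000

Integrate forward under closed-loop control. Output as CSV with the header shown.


step,q0,q1,q2,θ̇0,θ̇1,θ̇2,tip_x,tip_y,tip_z,trq0,trq1,trq2
1,0.7176,0.8857,-0.1906,-0.0908,-0.1154,-0.2119,-0.1860,-1.0012,0.5573,0.0000,0.0000,0.0000
2,0.7174,0.8845,-0.1932,0.0450,-0.1349,-0.3129,-0.1866,-1.0004,0.5593,0.0000,0.0000,0.0000
3,0.7185,0.8831,-0.1968,0.1788,-0.1532,-0.4105,-0.1874,-1.0001,0.5605,0.0000,0.0000,0.0000
4,0.7210,0.8814,-0.2014,0.3122,-0.1734,-0.5034,-0.1884,-1.0002,0.5611,0.0000,0.0000,0.0000
5,0.7247,0.8796,-0.2069,0.4453,-0.1966,-0.5910,-0.1898,-1.0008,0.5608,0.0000,0.0000,0.0000
6,0.7299,0.8775,-0.2132,0.5787,-0.2240,-0.6728,-0.1913,-1.0019,0.5598,0.0000,0.0000,0.0000
7,0.7363,0.8751,-0.2203,0.7126,-0.2564,-0.7485,-0.1932,-1.0035,0.5581,0.0000,0.0000,0.0000
8,0.7441,0.8723,-0.2282,0.8473,-0.2948,-0.8176,-0.1953,-1.0054,0.5555,0.0000,0.0000,0.0000
9,0.7533,0.8692,-0.2367,0.9830,-0.3402,-0.8797,-0.1977,-1.0079,0.5522,0.0000,0.0000,0.0000
10,0.7638,0.8655,-0.2457,1.1200,-0.3934,-0.9344,-0.2003,-1.0108,0.5481,0.0000,0.0000,0.0000
11,0.7757,0.8613,-0.2553,1.2583,-0.4552,-0.9811,-0.2033,-1.0141,0.5432,0.0000,0.0000,0.0000
12,0.7890,0.8564,-0.2653,1.3982,-0.5264,-1.0195,-0.2065,-1.0178,0.5374,0.0000,0.0000,0.0000
13,0.8036,0.8507,-0.2757,1.5396,-0.6076,-1.0491,-0.2101,-1.0219,0.5309,0.0000,0.0000,0.0000
14,0.8198,0.8442,-0.2863,1.6826,-0.6995,-1.0694,-0.2139,-1.0264,0.5234,0.0000,0.0000,0.0000
15,0.8373,0.8367,-0.2970,1.8271,-0.8026,-1.0799,-0.2181,-1.0313,0.5152,0.0000,0.0000,0.0000
16,0.8563,0.8281,-0.3078,1.9729,-0.9174,-1.0802,-0.2227,-1.0366,0.5060,0.0000,0.0000,0.0000
17,0.8768,0.8183,-0.3186,2.1199,-1.0442,-1.0697,-0.2276,-1.0421,0.4959,0.0000,0.0000,0.0000
18,0.8987,0.8072,-0.3292,2.2678,-1.1833,-1.0480,-0.2329,-1.0480,0.4849,0.0000,0.0000,0.0000
19,0.9221,0.7946,-0.3395,2.4162,-1.3346,-1.0146,-0.2386,-1.0541,0.4729,0.0000,0.0000,0.0000
20,0.9470,0.7804,-0.3495,2.5647,-1.4982,-0.9691,-0.2447,-1.0605,0.4600,0.0000,0.0000,0.0000
21,0.9734,0.7646,-0.3589,2.7127,-1.6737,-0.9109,-0.2513,-1.0670,0.4460,0.0000,0.0000,0.0000
22,1.0013,0.7469,-0.3676,2.8596,-1.8608,-0.8397,-0.2583,-1.0737,0.4309,0.0000,0.0000,0.0000
23,1.0306,0.7273,-0.3756,3.0047,-2.0588,-0.7550,-0.2658,-1.0805,0.4148,0.0000,0.0000,0.0000
24,1.0614,0.7057,-0.3827,3.1474,-2.2670,-0.6566,-0.2739,-1.0874,0.3975,0.0000,0.0000,0.0000
25,1.0935,0.6820,-0.3887,3.2868,-2.4842,-0.5441,-0.2824,-1.0942,0.3790,0.0000,0.0000,0.0000
26,1.1271,0.6560,-0.3935,3.4221,-2.7094,-0.4175,-0.2915,-1.1010,0.3592,0.0000,0.0000,0.0000
27,1.1620,0.6277,-0.3970,3.5525,-2.9410,-0.2766,-0.3011,-1.1076,0.3382,0.0000,0.0000,0.0000
28,1.1981,0.5972,-0.3990,3.6774,-3.1777,-0.1216,-0.3112,-1.1139,0.3158,0.0000,0.0000,0.0000
29,1.2355,0.5642,-0.3994,3.7955,-3.4131,0.0384,-0.3217,-1.1199,0.2920,0.0000,0.0000,0.0000
30,1.2740,0.5290,-0.3983,3.9052,-3.6303,0.1735,-0.3328,-1.1254,0.2668,0.0000,0.0000,0.0000
31,1.3136,0.4916,-0.3959,4.0077,-3.8483,0.3228,-0.3442,-1.1304,0.2402,0.0000,0.0000,0.0000
32,1.3541,0.4520,-0.3918,4.1027,-4.0654,0.4853,-0.3560,-1.1346,0.2121,0.0000,0.0000,0.0000
33,1.3956,0.4103,-0.3861,4.1900,-4.2791,0.6594,-0.3681,-1.1380,0.1825,0.0000,0.0000,0.0000
34,1.4379,0.3664,-0.3786,4.2695,-4.4875,0.8430,-0.3804,-1.1404,0.1515,0.0000,0.0000,0.0000
35,1.4810,0.3206,-0.3692,4.3412,-4.6883,1.0336,-0.3929,-1.1418,0.1190,0.0000,0.0000,0.0000
36,1.5247,0.2727,-0.3579,4.4054,-4.8791,1.2283,-0.4053,-1.1420,0.0851,0.0000,0.0000,0.0000
37,1.5690,0.2230,-0.3447,4.4623,-5.0576,1.4237,-0.4176,-1.1409,0.0498,0.0000,0.0000,0.0000
38,1.6139,0.1716,-0.3295,4.5125,-5.2213,1.6156,-0.4296,-1.1384,0.0131,0.0000,0.0000,0.0000
39,1.6593,0.1186,-0.3124,4.5565,-5.3676,1.7998,-0.4413,-1.1344,-0.0247,0.0000,0.0000,0.0000
40,1.7050,0.0643,-0.2935,4.5948,-5.4940,1.9712,-0.4525,-1.1287,-0.0637,0.0000,0.0000,0.0000
41,1.7512,0.0088,-0.2730,4.6282,-5.5979,2.1247,-0.4630,-1.1212,-0.1036,0.0000,0.0000,0.0000
42,1.7976,-0.0476,-0.2511,4.6573,-5.6767,2.2550,-0.4728,-1.1119,-0.1444,0.0000,0.0000,0.0000
43,1.8443,-0.1046,-0.2280,4.6828,-5.7280,2.3570,-0.4818,-1.1008,-0.1859,0.0000,0.0000,0.0000
44,1.8912,-0.1620,-0.2041,4.7053,-5.7498,2.4260,-0.4898,-1.0876,-0.2280,0.0000,0.0000,0.0000
45,1.9384,-0.2195,-0.1796,4.7256,-5.7404,2.4579,-0.4967,-1.0725,-0.2704,0.0000,0.0000,0.0000
46,1.9857,-0.2767,-0.1551,4.7442,-5.6984,2.4495,-0.5025,-1.0553,-0.3131,0.0000,0.0000,0.0000
47,2.0333,-0.3334,-0.1308,4.7616,-5.6233,2.3991,-0.5071,-1.0361,-0.3558,0.0000,0.0000,0.0000
48,2.0810,-0.3891,-0.1072,4.7783,-5.5150,2.3060,-0.5105,-1.0148,-0.3984,0.0000,0.0000,0.0000
49,2.1288,-0.4435,-0.0848,4.7947,-5.3740,2.1711,-0.5125,-0.9915,-0.4408,0.0000,0.0000,0.0000
50,2.1769,-0.4964,-0.0639,4.8110,-5.2014,1.9964,-0.5132,-0.9663,-0.4828,0.0000,0.0000,0.0000
51,2.2250,-0.5475,-0.0450,4.8276,-4.9987,1.7854,-0.5125,-0.9391,-0.5243,0.0000,0.0000,0.0000
52,2.2734,-0.5963,-0.0283,4.8444,-4.7681,1.5423,-0.5103,-0.9100,-0.5651,0.0000,0.0000,0.0000
53,2.3219,-0.6427,-0.0142,4.8614,-4.5116,1.2722,-0.5068,-0.8791,-0.6051,0.0000,0.0000,0.0000
54,2.3706,-0.6865,-0.0030,4.8786,-4.2318,0.9809,-0.5018,-0.8465,-0.6443,0.0000,0.0000,0.0000
55,2.4195,-0.7273,0.0053,4.8956,-3.9315,0.6742,-0.4953,-0.8123,-0.6824,0.0000,0.0000,0.0000
56,2.4685,-0.7651,0.0105,4.9121,-3.6133,0.3584,-0.4873,-0.7766,-0.7194,0.0000,0.0000,0.0000
57,2.5177,-0.7995,0.0125,4.9277,-3.2802,0.0400,-0.4778,-0.7394,-0.7552,0.0000,0.0000,0.0000
58,2.5671,-0.8307,0.0115,4.9432,-2.9553,-0.2323,-0.4668,-0.7011,-0.7896,0.0000,0.0000,0.0000
59,2.6166,-0.8586,0.0079,4.9566,-2.6238,-0.4902,-0.4543,-0.6616,-0.8226,0.0000,0.0000,0.0000
60,2.6662,-0.8831,0.0017,4.9671,-2.2847,-0.7371,-0.4402,-0.6213,-0.8540,0.0000,0.0000,0.0000
61,2.7159,-0.9043,-0.0068,4.9737,-1.9410,-0.9679,-0.4246,-0.5801,-0.8838,0.0000,0.0000,0.0000
62,2.7657,-0.9220,-0.0176,4.9756,-1.5959,-1.1783,-0.4074,-0.5384,-0.9119,,,


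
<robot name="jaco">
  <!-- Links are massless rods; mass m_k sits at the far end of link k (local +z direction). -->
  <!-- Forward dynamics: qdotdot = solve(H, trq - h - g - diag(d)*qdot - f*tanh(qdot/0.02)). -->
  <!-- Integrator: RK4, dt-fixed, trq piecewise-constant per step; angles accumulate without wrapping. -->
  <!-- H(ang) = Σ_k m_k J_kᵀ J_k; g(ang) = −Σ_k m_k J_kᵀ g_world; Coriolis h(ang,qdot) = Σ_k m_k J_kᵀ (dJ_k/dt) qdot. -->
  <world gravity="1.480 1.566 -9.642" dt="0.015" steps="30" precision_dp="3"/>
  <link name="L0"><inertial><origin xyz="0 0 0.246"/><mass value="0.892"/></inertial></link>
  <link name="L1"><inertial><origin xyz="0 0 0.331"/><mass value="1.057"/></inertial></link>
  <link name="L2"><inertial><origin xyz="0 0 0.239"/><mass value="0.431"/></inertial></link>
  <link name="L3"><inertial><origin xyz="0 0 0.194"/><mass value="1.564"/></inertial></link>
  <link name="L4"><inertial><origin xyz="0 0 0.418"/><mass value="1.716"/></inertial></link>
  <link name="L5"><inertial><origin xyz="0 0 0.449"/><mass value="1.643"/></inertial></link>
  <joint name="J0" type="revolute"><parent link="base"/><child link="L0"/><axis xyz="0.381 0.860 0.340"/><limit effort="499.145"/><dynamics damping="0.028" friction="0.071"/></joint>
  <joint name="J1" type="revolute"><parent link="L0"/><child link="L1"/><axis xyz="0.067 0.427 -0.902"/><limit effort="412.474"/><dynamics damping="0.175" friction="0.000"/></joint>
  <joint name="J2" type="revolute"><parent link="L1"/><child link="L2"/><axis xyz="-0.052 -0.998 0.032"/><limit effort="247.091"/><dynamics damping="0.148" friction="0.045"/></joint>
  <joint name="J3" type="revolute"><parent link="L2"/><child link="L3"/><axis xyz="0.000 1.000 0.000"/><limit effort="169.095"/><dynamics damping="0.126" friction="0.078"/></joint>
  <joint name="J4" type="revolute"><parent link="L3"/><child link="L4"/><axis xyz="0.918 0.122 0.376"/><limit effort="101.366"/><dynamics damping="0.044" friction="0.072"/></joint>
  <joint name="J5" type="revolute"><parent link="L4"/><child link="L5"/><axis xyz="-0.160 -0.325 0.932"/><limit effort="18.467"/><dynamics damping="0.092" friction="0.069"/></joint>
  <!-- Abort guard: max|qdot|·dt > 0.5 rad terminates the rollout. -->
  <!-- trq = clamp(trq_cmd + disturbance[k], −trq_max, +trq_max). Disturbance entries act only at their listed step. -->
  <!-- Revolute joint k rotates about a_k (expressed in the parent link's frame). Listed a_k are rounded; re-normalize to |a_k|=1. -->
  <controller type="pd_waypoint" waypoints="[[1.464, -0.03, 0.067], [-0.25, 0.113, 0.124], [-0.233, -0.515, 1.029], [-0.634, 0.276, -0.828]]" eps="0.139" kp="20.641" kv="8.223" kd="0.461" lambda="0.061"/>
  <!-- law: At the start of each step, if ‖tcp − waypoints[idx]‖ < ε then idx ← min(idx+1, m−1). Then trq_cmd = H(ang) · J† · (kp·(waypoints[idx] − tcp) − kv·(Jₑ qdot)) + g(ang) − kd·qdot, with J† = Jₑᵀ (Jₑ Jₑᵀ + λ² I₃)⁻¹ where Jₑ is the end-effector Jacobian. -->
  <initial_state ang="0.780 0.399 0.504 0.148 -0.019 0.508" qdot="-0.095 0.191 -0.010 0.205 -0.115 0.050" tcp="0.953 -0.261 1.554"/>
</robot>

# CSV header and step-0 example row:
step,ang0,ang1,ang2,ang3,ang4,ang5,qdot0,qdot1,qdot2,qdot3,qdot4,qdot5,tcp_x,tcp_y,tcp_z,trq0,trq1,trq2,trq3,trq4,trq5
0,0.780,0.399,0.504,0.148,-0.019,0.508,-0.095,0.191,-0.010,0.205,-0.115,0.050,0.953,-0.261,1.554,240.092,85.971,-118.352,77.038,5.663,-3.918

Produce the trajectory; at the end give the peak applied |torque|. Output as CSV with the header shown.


step,ang0,ang1,ang2,ang3,ang4,ang5,qdot0,qdot1,qdot2,qdot3,qdot4,qdot5,tcp_x,tcp_y,tcp_z,trq0,trq1,trq2,trq3,trq4,trq5
1,0.790,0.403,0.512,0.145,-0.022,0.510,1.372,0.363,1.009,-0.666,-0.360,0.184,0.958,-0.258,1.550,203.133,72.828,-100.748,65.330,4.967,-3.281
2,0.819,0.409,0.531,0.127,-0.030,0.513,2.591,0.385,1.518,-1.687,-0.648,0.213,0.964,-0.255,1.540,162.750,58.550,-81.586,52.990,4.320,-2.622
3,0.865,0.414,0.555,0.095,-0.042,0.517,3.514,0.297,1.546,-2.735,-0.979,0.294,0.972,-0.251,1.525,121.538,43.966,-62.149,40.730,3.752,-2.039
4,0.923,0.418,0.576,0.047,-0.059,0.523,4.136,0.144,1.254,-3.625,-1.334,0.522,0.982,-0.246,1.504,82.492,30.104,-43.801,29.278,3.253,-1.590
5,0.988,0.419,0.592,-0.012,-0.082,0.533,4.503,-0.042,0.832,-4.221,-1.683,0.882,0.993,-0.241,1.478,47.684,17.724,-27.423,19.106,2.810,-1.262
6,1.057,0.417,0.601,-0.078,-0.109,0.549,4.681,-0.240,0.426,-4.492,-2.000,1.280,1.004,-0.235,1.446,17.868,7.150,-13.282,10.347,2.411,-1.004
7,1.127,0.412,0.605,-0.145,-0.141,0.571,4.731,-0.431,0.104,-4.491,-2.264,1.616,1.017,-0.230,1.411,-7.084,-1.610,-1.264,2.922,2.049,-0.762
8,1.198,0.404,0.605,-0.211,-0.177,0.597,4.704,-0.603,-0.101,-4.279,-2.465,1.853,1.030,-0.224,1.371,-27.707,-8.702,8.878,-3.350,1.715,-0.514
9,1.268,0.394,0.603,-0.273,-0.215,0.625,4.627,-0.749,-0.227,-3.964,-2.602,1.956,1.044,-0.218,1.329,-44.595,-14.319,17.411,-8.629,1.403,-0.240
10,1.336,0.382,0.599,-0.330,-0.254,0.655,4.515,-0.869,-0.312,-3.616,-2.676,1.951,1.060,-0.212,1.285,-58.324,-18.658,24.560,-13.057,1.108,0.048
11,1.403,0.368,0.594,-0.381,-0.295,0.684,4.381,-0.966,-0.361,-3.255,-2.697,1.887,1.076,-0.207,1.240,-69.426,-21.910,30.516,-16.770,0.821,0.330
12,1.468,0.353,0.588,-0.427,-0.335,0.711,4.233,-1.040,-0.386,-2.900,-2.673,1.785,1.093,-0.201,1.194,-78.359,-24.256,35.454,-19.889,0.534,0.601
13,1.530,0.337,0.582,-0.468,-0.374,0.737,4.076,-1.094,-0.394,-2.560,-2.612,1.661,1.111,-0.196,1.147,-85.501,-25.854,39.522,-22.508,0.241,0.856
14,1.590,0.320,0.577,-0.504,-0.413,0.761,3.913,-1.129,-0.389,-2.239,-2.521,1.525,1.128,-0.190,1.100,-91.162,-26.840,42.843,-24.705,-0.064,1.094
15,1.647,0.303,0.571,-0.535,-0.450,0.783,3.746,-1.148,-0.375,-1.940,-2.408,1.383,1.147,-0.185,1.054,-95.592,-27.330,45.522,-26.541,-0.385,1.314
16,1.702,0.286,0.566,-0.562,-0.485,0.803,3.578,-1.151,-0.353,-1.663,-2.277,1.240,1.165,-0.180,1.008,-98.995,-27.424,47.647,-28.064,-0.725,1.516
17,1.755,0.269,0.560,-0.585,-0.518,0.821,3.409,-1.141,-0.328,-1.409,-2.134,1.098,1.183,-0.175,0.963,-101.540,-27.205,49.294,-29.315,-1.084,1.700
18,1.804,0.252,0.556,-0.604,-0.548,0.836,3.242,-1.120,-0.299,-1.178,-1.983,0.961,1.201,-0.171,0.919,-103.363,-26.744,50.531,-30.326,-1.461,1.867
19,1.852,0.236,0.552,-0.620,-0.577,0.850,3.076,-1.089,-0.271,-0.969,-1.828,0.830,1.218,-0.166,0.876,-104.578,-26.100,51.415,-31.126,-1.854,2.016
20,1.897,0.220,0.548,-0.633,-0.603,0.861,2.913,-1.051,-0.242,-0.782,-1.671,0.707,1.236,-0.162,0.834,-105.281,-25.323,51.996,-31.739,-2.261,2.147
21,1.939,0.204,0.544,-0.644,-0.627,0.871,2.753,-1.006,-0.215,-0.616,-1.517,0.593,1.252,-0.157,0.793,-105.551,-24.452,52.319,-32.187,-2.677,2.262
22,1.979,0.190,0.541,-0.652,-0.649,0.879,2.597,-0.956,-0.191,-0.471,-1.366,0.489,1.268,-0.153,0.754,-105.456,-23.521,52.423,-32.491,-3.099,2.360
23,2.017,0.176,0.539,-0.658,-0.668,0.886,2.447,-0.904,-0.169,-0.344,-1.221,0.395,1.284,-0.149,0.715,-105.054,-22.559,52.344,-32.668,-3.522,2.442
24,2.053,0.163,0.536,-0.663,-0.685,0.891,2.301,-0.849,-0.150,-0.236,-1.083,0.312,1.298,-0.145,0.678,-104.394,-21.586,52.112,-32.735,-3.940,2.509
25,2.086,0.150,0.534,-0.665,-0.700,0.895,2.162,-0.793,-0.133,-0.144,-0.953,0.239,1.312,-0.141,0.642,-103.519,-20.620,51.753,-32.708,-4.350,2.562
26,2.118,0.139,0.532,-0.667,-0.714,0.899,2.028,-0.737,-0.119,-0.068,-0.831,0.176,1.325,-0.137,0.608,-102.466,-19.674,51.292,-32.601,-4.747,2.602
27,2.147,0.128,0.530,-0.668,-0.725,0.901,1.899,-0.683,-0.113,-0.012,-0.719,0.115,1.338,-0.134,0.575,-101.268,-18.759,50.751,-32.423,-5.127,2.633
28,2.175,0.118,0.529,-0.668,-0.735,0.902,1.773,-0.632,-0.135,0.001,-0.614,0.040,1.350,-0.130,0.543,-99.955,-17.883,50.153,-32.172,-5.485,2.665
29,2.200,0.109,0.527,-0.667,-0.744,0.903,1.654,-0.581,-0.148,0.019,-0.519,0.007,1.360,-0.127,0.513,-98.530,-17.029,49.471,-31.859,-5.824,2.669
30,2.224,0.101,0.524,-0.667,-0.751,0.903,1.542,-0.531,-0.153,0.042,-0.434,0.018,1.370,-0.123,0.484,,,,,,
# max |trq| (N·m): 240.092


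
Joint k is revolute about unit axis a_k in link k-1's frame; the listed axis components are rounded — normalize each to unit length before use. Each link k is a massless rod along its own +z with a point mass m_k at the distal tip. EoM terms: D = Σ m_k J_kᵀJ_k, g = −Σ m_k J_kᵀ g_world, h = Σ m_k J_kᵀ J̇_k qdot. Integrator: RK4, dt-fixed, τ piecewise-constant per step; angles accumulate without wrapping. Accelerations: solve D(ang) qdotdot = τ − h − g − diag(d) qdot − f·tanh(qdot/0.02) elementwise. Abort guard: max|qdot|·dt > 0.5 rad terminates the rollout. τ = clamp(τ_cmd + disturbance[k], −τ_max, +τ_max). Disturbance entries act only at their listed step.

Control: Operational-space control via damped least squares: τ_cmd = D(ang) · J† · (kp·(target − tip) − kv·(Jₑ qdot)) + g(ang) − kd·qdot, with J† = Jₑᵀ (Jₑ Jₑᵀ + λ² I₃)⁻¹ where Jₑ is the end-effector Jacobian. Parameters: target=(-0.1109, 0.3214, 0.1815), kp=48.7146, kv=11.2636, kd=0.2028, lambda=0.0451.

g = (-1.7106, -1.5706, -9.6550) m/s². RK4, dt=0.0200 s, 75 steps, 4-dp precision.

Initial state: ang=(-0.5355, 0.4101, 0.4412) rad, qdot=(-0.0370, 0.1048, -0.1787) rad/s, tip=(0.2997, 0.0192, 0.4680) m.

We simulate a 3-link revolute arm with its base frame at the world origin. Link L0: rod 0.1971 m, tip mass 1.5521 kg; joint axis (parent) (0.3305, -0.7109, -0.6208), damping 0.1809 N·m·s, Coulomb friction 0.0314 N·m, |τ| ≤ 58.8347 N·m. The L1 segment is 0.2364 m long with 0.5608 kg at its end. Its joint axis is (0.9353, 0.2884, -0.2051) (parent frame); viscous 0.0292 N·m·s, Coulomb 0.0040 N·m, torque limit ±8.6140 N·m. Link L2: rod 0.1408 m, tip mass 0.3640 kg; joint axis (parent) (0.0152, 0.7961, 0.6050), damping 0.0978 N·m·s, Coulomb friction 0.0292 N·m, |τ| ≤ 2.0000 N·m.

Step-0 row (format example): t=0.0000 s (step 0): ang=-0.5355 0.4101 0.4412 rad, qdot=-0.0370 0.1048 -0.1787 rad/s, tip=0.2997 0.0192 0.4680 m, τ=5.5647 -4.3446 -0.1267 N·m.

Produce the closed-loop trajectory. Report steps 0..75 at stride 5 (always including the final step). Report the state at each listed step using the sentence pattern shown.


t=0.1000 s (step 5): ang=-0.4153 0.2392 0.6124 rad, qdot=1.9498 -2.7500 1.8002 rad/s, tip=0.2477 0.0441 0.4976 m, τ=2.0110 -1.4226 -0.1203 N·m.
t=0.2000 s (step 10): ang=-0.1916 -0.0672 0.7502 rad, qdot=2.4408 -3.2465 1.1291 rad/s, tip=0.1359 0.0866 0.5319 m, τ=-0.3770 -0.4051 0.0991 N·m.
t=0.3000 s (step 15): ang=0.0603 -0.3942 0.8375 rad, qdot=2.5780 -3.2613 0.6164 rad/s, tip=0.0211 0.1395 0.5239 m, τ=-1.4756 0.3731 0.1258 N·m.
t=0.4000 s (step 20): ang=0.3209 -0.7121 0.8728 rad, qdot=2.6332 -3.0709 0.1073 rad/s, tip=-0.0628 0.1970 0.4764 m, τ=-1.8068 1.0518 0.1161 N·m.
t=0.5000 s (step 25): ang=0.5880 -1.0017 0.8706 rad, qdot=2.7204 -2.7032 -0.1377 rad/s, tip=-0.1024 0.2475 0.4104 m, τ=-1.6944 1.5049 0.0634 N·m.
t=0.6000 s (step 30): ang=0.8692 -1.2492 0.8420 rad, qdot=2.9323 -2.2371 -0.4301 rad/s, tip=-0.1037 0.2813 0.3484 m, τ=-1.4073 1.6623 0.0607 N·m.
t=0.7000 s (step 35): ang=1.1677 -1.4460 0.7892 rad, qdot=2.8398 -1.6624 -0.5668 rad/s, tip=-0.0826 0.2958 0.3053 m, τ=-1.7651 1.7293 0.0484 N·m.
t=0.8000 s (step 40): ang=1.3669 -1.5708 0.7451 rad, qdot=0.9069 -0.8079 -0.2795 rad/s, tip=-0.0579 0.2972 0.2839 m, τ=-2.3761 1.7233 -0.0109 N·m.
t=0.9000 s (step 45): ang=1.3600 -1.6158 0.7249 rad, qdot=-0.8039 -0.1739 -0.1698 rad/s, tip=-0.0467 0.3009 0.2723 m, τ=-2.1587 1.5526 0.0200 N·m.
t=1.0000 s (step 50): ang=1.2453 -1.6207 0.7084 rad, qdot=-1.3564 0.0199 -0.1648 rad/s, tip=-0.0463 0.3093 0.2627 m, τ=-1.9458 1.5593 0.0567 N·m.
t=1.1000 s (step 55): ang=1.1060 -1.6183 0.6928 rad, qdot=-1.3872 0.0123 -0.1460 rad/s, tip=-0.0496 0.3182 0.2532 m, τ=-1.8268 1.7085 0.0706 N·m.
t=1.2000 s (step 60): ang=0.9723 -1.6190 0.6797 rad, qdot=-1.2792 -0.0269 -0.1159 rad/s, tip=-0.0537 0.3258 0.2432 m, τ=-1.7330 1.8872 0.0726 N·m.
t=1.3000 s (step 65): ang=0.8506 -1.6231 0.6696 rad, qdot=-1.1572 -0.0534 -0.0844 rad/s, tip=-0.0581 0.3320 0.2333 m, τ=-1.6338 2.0519 0.0692 N·m.
t=1.4000 s (step 70): ang=0.7407 -1.6290 0.6626 rad, qdot=-1.0442 -0.0622 -0.0556 rad/s, tip=-0.0629 0.3368 0.2237 m, τ=-1.5259 2.1893 0.0630 N·m.
t=1.5000 s (step 75): ang=0.6417 -1.6350 0.6581 rad, qdot=-0.9386 -0.0582 -0.0337 rad/s, tip=-0.0681 0.3404 0.2151 m.


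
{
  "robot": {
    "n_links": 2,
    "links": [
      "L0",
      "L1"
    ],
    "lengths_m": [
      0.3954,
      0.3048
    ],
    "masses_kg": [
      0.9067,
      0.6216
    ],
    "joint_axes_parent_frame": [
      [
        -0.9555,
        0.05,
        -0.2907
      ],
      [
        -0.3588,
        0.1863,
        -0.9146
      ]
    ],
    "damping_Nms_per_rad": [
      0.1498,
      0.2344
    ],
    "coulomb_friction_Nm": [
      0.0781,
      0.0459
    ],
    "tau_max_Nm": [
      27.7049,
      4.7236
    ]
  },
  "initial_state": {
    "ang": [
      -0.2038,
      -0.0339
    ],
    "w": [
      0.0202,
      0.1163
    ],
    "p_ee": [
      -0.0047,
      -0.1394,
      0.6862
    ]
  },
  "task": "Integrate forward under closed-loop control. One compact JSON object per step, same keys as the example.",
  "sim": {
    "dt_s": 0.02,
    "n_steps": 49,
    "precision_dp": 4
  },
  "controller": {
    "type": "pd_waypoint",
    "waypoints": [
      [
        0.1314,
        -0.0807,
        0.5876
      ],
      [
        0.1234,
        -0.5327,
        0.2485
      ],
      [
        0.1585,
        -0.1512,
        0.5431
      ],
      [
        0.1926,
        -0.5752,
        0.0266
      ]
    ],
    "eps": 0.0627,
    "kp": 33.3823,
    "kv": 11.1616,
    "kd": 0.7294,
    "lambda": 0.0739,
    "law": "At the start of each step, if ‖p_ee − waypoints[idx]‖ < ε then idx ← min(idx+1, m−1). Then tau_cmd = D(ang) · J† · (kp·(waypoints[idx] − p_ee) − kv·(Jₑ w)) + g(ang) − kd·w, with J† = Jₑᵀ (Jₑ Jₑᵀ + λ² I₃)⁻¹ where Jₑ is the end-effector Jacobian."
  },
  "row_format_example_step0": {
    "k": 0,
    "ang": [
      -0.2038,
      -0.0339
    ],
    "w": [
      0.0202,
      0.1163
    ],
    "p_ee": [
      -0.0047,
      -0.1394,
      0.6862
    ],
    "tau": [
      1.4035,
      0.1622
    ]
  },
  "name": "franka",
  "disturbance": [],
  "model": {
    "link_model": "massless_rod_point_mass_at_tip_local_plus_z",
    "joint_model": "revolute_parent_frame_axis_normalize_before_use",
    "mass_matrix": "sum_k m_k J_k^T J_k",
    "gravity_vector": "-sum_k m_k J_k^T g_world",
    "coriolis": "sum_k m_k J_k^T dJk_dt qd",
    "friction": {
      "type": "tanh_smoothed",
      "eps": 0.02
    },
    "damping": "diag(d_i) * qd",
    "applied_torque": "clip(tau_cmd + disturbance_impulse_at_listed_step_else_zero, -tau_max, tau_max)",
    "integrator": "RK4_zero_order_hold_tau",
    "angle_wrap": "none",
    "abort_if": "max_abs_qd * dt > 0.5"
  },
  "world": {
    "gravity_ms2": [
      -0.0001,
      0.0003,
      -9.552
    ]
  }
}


{"k":1,"ang":[-0.2033,-0.033],"w":[0.0166,0.1108],"p_ee":[-0.0047,-0.1389,0.6862],"tau":[1.4143,0.1673]}
{"k":2,"ang":[-0.2028,-0.032],"w":[0.0139,0.1058],"p_ee":[-0.0046,-0.1385,0.6863],"tau":[1.4217,0.1716]}
{"k":3,"ang":[-0.2024,-0.0311],"w":[0.0114,0.1045],"p_ee":[-0.0046,-0.1382,0.6864],"tau":[1.426,0.1729]}
{"k":4,"ang":[-0.2021,-0.0301],"w":[0.0093,0.1055],"p_ee":[-0.0045,-0.1378,0.6865],"tau":[1.4277,0.1722]}
{"k":5,"ang":[-0.2018,-0.0292],"w":[0.0076,0.1076],"p_ee":[-0.0045,-0.1375,0.6865],"tau":[1.4274,0.1704]}
{"k":6,"ang":[-0.2015,-0.0283],"w":[0.0059,0.112],"p_ee":[-0.0045,-0.1372,0.6866],"tau":[1.4254,0.1668]}
{"k":7,"ang":[-0.2012,-0.0274],"w":[0.004,0.1229],"p_ee":[-0.0044,-0.137,0.6866],"tau":[1.4207,0.158]}
{"k":8,"ang":[-0.201,-0.0265],"w":[0.0013,0.1455],"p_ee":[-0.0044,-0.1367,0.6867],"tau":[1.4125,0.1401]}
{"k":9,"ang":[-0.2007,-0.0259],"w":[0.0035,0.1241],"p_ee":[-0.0043,-0.1364,0.6868],"tau":[1.4088,0.1557]}
{"k":10,"ang":[-0.2004,-0.025],"w":[0.0006,0.1458],"p_ee":[-0.0043,-0.1362,0.6868],"tau":[1.4023,0.1386]}
{"k":11,"ang":[-0.2001,-0.0244],"w":[0.0027,0.1237],"p_ee":[-0.0043,-0.1359,0.6869],"tau":[1.4,0.1549]}
{"k":12,"ang":[-0.1999,-0.0235],"w":[-0.0004,0.1458],"p_ee":[-0.0042,-0.1357,0.6869],"tau":[1.3944,0.1375]}
{"k":13,"ang":[-0.1996,-0.0229],"w":[0.0016,0.1237],"p_ee":[-0.0042,-0.1354,0.687],"tau":[1.3929,0.154]}
{"k":14,"ang":[-0.1994,-0.022],"w":[-0.0016,0.1464],"p_ee":[-0.0042,-0.1352,0.687],"tau":[1.3878,0.1362]}
{"k":15,"ang":[-0.1992,-0.0214],"w":[0.0006,0.1227],"p_ee":[-0.0041,-0.135,0.6871],"tau":[1.387,0.1539]}
{"k":16,"ang":[-0.199,-0.0205],"w":[-0.0027,0.1465],"p_ee":[-0.0041,-0.1347,0.6871],"tau":[1.3821,0.1354]}
{"k":17,"ang":[-0.1988,-0.0199],"w":[-0.0005,0.1227],"p_ee":[-0.0041,-0.1345,0.6871],"tau":[1.3817,0.1532]}
{"k":18,"ang":[-0.1986,-0.019],"w":[-0.0039,0.1471],"p_ee":[-0.004,-0.1343,0.6872],"tau":[1.3769,0.1342]}
{"k":19,"ang":[-0.1984,-0.0184],"w":[-0.0015,0.1216],"p_ee":[-0.004,-0.1341,0.6872],"tau":[1.377,0.1534]}
{"k":20,"ang":[-0.1983,-0.0175],"w":[-0.0049,0.1469],"p_ee":[-0.004,-0.1339,0.6873],"tau":[1.3724,0.1338]}
{"k":21,"ang":[-0.1981,-0.0169],"w":[-0.0026,0.122],"p_ee":[-0.0039,-0.1337,0.6873],"tau":[1.3726,0.1525]}
{"k":22,"ang":[-0.198,-0.016],"w":[-0.006,0.1477],"p_ee":[-0.0039,-0.1336,0.6873],"tau":[1.3681,0.1325]}
{"k":23,"ang":[-0.1978,-0.0154],"w":[-0.0034,0.1207],"p_ee":[-0.0038,-0.1334,0.6874],"tau":[1.3688,0.1529]}
{"k":24,"ang":[-0.1977,-0.0145],"w":[-0.0068,0.147],"p_ee":[-0.0038,-0.1332,0.6874],"tau":[1.3644,0.1325]}
{"k":25,"ang":[-0.1976,-0.0139],"w":[-0.0044,0.122],"p_ee":[-0.0038,-0.1331,0.6874],"tau":[1.365,0.1513]}
{"k":26,"ang":[-0.1975,-0.0129],"w":[-0.0078,0.1484],"p_ee":[-0.0037,-0.1329,0.6875],"tau":[1.3607,0.1309]}
{"k":27,"ang":[-0.1974,-0.0123],"w":[-0.005,0.1198],"p_ee":[-0.0037,-0.1327,0.6875],"tau":[1.3619,0.1526]}
{"k":28,"ang":[-0.1973,-0.0114],"w":[-0.0084,0.1464],"p_ee":[-0.0037,-0.1326,0.6875],"tau":[1.3577,0.1319]}
{"k":29,"ang":[-0.1972,-0.0108],"w":[-0.0062,0.1232],"p_ee":[-0.0036,-0.1325,0.6875],"tau":[1.3585,0.1495]}
{"k":30,"ang":[-0.1971,-0.0099],"w":[-0.0094,0.149],"p_ee":[-0.0036,-0.1323,0.6876],"tau":[1.3544,0.1294]}
{"k":31,"ang":[-0.197,-0.0093],"w":[-0.0064,0.1189],"p_ee":[-0.0036,-0.1322,0.6876],"tau":[1.3561,0.1523]}
{"k":32,"ang":[-0.197,-0.0083],"w":[-0.0097,0.1453],"p_ee":[-0.0035,-0.1321,0.6876],"tau":[1.3521,0.1319]}
{"k":33,"ang":[-0.1969,-0.0077],"w":[-0.0079,0.1254],"p_ee":[-0.0035,-0.1319,0.6876],"tau":[1.353,0.1469]}
{"k":34,"ang":[-0.1969,-0.0067],"w":[-0.0108,0.1491],"p_ee":[-0.0034,-0.1318,0.6877],"tau":[1.3492,0.1285]}
{"k":35,"ang":[-0.1968,-0.0061],"w":[-0.0078,0.1192],"p_ee":[-0.0034,-0.1317,0.6877],"tau":[1.3512,0.1512]}
{"k":36,"ang":[-0.1968,-0.0052],"w":[-0.011,0.1452],"p_ee":[-0.0034,-0.1316,0.6877],"tau":[1.3474,0.1312]}
{"k":37,"ang":[-0.1968,-0.0045],"w":[-0.0092,0.126],"p_ee":[-0.0033,-0.1315,0.6877],"tau":[1.3484,0.1456]}
{"k":38,"ang":[-0.1968,-0.0036],"w":[-0.0119,0.1487],"p_ee":[-0.0033,-0.1314,0.6878],"tau":[1.345,0.1281]}
{"k":39,"ang":[-0.1967,-0.0029],"w":[-0.0091,0.1205],"p_ee":[-0.0032,-0.1313,0.6878],"tau":[1.3471,0.1496]}
{"k":40,"ang":[-0.1967,-0.002],"w":[-0.0121,0.1457],"p_ee":[-0.0032,-0.1312,0.6878],"tau":[1.3434,0.13]}
{"k":41,"ang":[-0.1967,-0.0013],"w":[-0.0102,0.1257],"p_ee":[-0.0032,-0.1311,0.6878],"tau":[1.3447,0.1452]}
{"k":42,"ang":[-0.1967,-0.0003],"w":[-0.0129,0.1482],"p_ee":[-0.0031,-0.131,0.6878],"tau":[1.3415,0.1278]}
{"k":43,"ang":[-0.1967,0.0003],"w":[-0.0103,0.1219],"p_ee":[-0.0031,-0.1309,0.6878],"tau":[1.3436,0.1478]}
{"k":44,"ang":[-0.1968,0.0013],"w":[-0.0131,0.1459],"p_ee":[-0.003,-0.1308,0.6879],"tau":[1.3402,0.1292]}
{"k":45,"ang":[-0.1968,0.002],"w":[-0.0112,0.1259],"p_ee":[-0.003,-0.1308,0.6879],"tau":[1.3417,0.1444]}
{"k":46,"ang":[-0.1968,0.0029],"w":[-0.0137,0.1474],"p_ee":[-0.0029,-0.1307,0.6879],"tau":[1.3387,0.1278]}
{"k":47,"ang":[-0.1968,0.0036],"w":[-0.0114,0.1238],"p_ee":[-0.0029,-0.1306,0.6879],"tau":[1.3407,0.1458]}
{"k":48,"ang":[-0.1969,0.0046],"w":[-0.014,0.146],"p_ee":[-0.0029,-0.1305,0.6879],"tau":[1.3376,0.1286]}
{"k":49,"ang":[-0.1969,0.0053],"w":[-0.012,0.1263],"p_ee":[-0.0028,-0.1305,0.6879]}


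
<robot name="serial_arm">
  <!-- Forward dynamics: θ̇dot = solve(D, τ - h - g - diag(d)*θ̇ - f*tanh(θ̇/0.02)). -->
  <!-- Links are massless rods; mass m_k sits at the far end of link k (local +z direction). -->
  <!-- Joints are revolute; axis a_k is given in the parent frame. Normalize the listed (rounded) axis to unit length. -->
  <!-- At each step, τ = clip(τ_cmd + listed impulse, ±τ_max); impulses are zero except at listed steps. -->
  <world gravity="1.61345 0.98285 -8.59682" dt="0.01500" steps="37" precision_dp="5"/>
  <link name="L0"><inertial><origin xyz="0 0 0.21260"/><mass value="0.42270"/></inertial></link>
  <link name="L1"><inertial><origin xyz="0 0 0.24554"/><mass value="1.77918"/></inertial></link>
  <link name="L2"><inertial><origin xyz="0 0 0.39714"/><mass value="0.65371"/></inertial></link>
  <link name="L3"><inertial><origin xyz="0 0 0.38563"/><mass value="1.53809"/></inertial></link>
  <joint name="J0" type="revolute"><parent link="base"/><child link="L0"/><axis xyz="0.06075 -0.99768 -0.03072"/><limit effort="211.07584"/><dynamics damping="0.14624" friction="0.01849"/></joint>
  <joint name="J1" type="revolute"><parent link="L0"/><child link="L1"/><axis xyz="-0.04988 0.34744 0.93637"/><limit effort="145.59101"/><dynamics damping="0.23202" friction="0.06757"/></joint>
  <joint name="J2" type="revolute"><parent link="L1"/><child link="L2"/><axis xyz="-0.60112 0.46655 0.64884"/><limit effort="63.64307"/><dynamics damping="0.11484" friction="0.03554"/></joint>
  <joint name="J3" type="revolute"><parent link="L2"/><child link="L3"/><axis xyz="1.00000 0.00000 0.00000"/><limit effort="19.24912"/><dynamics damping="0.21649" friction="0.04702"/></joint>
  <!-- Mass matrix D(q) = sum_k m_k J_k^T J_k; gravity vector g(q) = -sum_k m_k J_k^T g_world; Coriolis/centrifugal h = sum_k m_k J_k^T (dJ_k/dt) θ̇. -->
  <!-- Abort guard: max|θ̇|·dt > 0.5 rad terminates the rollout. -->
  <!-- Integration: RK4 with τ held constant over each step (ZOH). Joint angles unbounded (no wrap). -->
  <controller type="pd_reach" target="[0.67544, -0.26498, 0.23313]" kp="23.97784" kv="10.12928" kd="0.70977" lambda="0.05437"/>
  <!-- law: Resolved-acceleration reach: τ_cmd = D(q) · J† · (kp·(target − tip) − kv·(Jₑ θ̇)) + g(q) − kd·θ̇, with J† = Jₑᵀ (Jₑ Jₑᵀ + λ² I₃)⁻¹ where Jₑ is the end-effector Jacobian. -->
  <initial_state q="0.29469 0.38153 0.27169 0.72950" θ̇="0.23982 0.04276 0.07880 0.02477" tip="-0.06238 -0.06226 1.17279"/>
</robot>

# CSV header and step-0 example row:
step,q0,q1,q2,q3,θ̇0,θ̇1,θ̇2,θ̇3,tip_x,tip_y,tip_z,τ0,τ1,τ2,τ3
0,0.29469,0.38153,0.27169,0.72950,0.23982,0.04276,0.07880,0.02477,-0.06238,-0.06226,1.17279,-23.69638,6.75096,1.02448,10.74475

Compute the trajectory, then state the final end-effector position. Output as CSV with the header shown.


step,q0,q1,q2,q3,θ̇0,θ̇1,θ̇2,θ̇3,tip_x,tip_y,tip_z,τ0,τ1,τ2,τ3
1,0.29973,0.38426,0.27735,0.74299,0.43117,0.33463,0.65576,1.75127,-0.06382,-0.06232,1.17036,-20.02715,5.31337,0.22761,7.69709
2,0.30739,0.39345,0.28819,0.77735,0.58030,0.86347,0.78991,2.81630,-0.06133,-0.06344,1.16422,-17.29034,3.90968,-0.35862,5.59156
3,0.31605,0.40632,0.30171,0.82508,0.57627,0.87555,0.99119,3.53165,-0.05586,-0.06531,1.15531,-15.48402,3.12833,-0.94508,3.99568
4,0.32468,0.42146,0.31583,0.88085,0.57021,1.13178,0.89191,3.89983,-0.04807,-0.06775,1.14427,-13.90296,2.24927,-1.29456,2.79408
5,0.33254,0.43781,0.32928,0.94109,0.47984,1.06793,0.88875,4.12740,-0.03845,-0.07059,1.13154,-12.69160,1.73808,-1.61814,1.77110
6,0.33912,0.45444,0.34148,1.00352,0.39697,1.15217,0.73565,4.19874,-0.02738,-0.07377,1.11745,-11.47722,1.15804,-1.77825,0.91001
7,0.34417,0.47120,0.35184,1.06657,0.27894,1.09721,0.63851,4.21046,-0.01512,-0.07722,1.10224,-10.38872,0.75385,-1.89953,0.12687
8,0.34748,0.48756,0.36034,1.12930,0.16358,1.09259,0.49163,4.15734,-0.00190,-0.08088,1.08613,-9.28455,0.34583,-1.93117,-0.57653
9,0.34898,0.50353,0.36679,1.19101,0.03828,1.04784,0.36425,4.07400,0.01210,-0.08472,1.06927,-8.21817,0.01005,-1.92304,-1.22432
10,0.34861,0.51893,0.37126,1.25126,-0.08504,1.01647,0.22636,3.96330,0.02674,-0.08871,1.05182,-7.15676,-0.30720,-1.86772,-1.81496
11,0.34638,0.53377,0.37374,1.30975,-0.20989,0.97144,0.09997,3.83743,0.04186,-0.09281,1.03389,-6.11772,-0.58559,-1.78594,-2.35380
12,0.34230,0.54793,0.37436,1.36625,-0.33413,0.91892,-0.01655,3.70064,0.05735,-0.09699,1.01560,-5.09740,-0.83552,-1.68518,-2.84047
13,0.33633,0.56106,0.37348,1.42069,-0.46023,0.84138,-0.10696,3.56075,0.07310,-0.10121,0.99704,-4.11245,-1.04635,-1.58594,-3.27793
14,0.32855,0.57330,0.37108,1.47294,-0.57623,0.79977,-0.21806,3.40789,0.08902,-0.10544,0.97830,-3.11398,-1.27545,-1.46032,-3.65694
15,0.31904,0.58488,0.36710,1.52288,-0.68933,0.75177,-0.31780,3.25196,0.10504,-0.10967,0.95947,-2.13771,-1.48466,-1.33107,-3.98433
16,0.30788,0.59574,0.36167,1.57046,-0.79769,0.70448,-0.41113,3.09320,0.12110,-0.11388,0.94061,-1.17734,-1.68330,-1.19922,-4.26017
17,0.29513,0.60589,0.35490,1.61566,-0.90106,0.65702,-0.49702,2.93306,0.13712,-0.11804,0.92180,-0.23306,-1.87265,-1.06859,-4.48623
18,0.28087,0.61533,0.34690,1.65845,-0.99905,0.60965,-0.57539,2.77256,0.15307,-0.12214,0.90309,0.69627,-2.05484,-0.94188,-4.66463
19,0.26518,0.62407,0.33777,1.69884,-1.09134,0.56248,-0.64608,2.61259,0.16889,-0.12618,0.88454,1.61183,-2.23167,-0.82142,-4.79793
20,0.24815,0.63211,0.32765,1.73684,-1.17767,0.51567,-0.70899,2.45397,0.18456,-0.13013,0.86618,2.51477,-2.40472,-0.70906,-4.88911
21,0.22988,0.63945,0.31664,1.77249,-1.25782,0.46940,-0.76411,2.29741,0.20005,-0.13400,0.84806,3.40615,-2.57540,-0.60630,-4.94141
22,0.21045,0.64610,0.30486,1.80580,-1.33160,0.42387,-0.81143,2.14357,0.21533,-0.13778,0.83021,4.28682,-2.74493,-0.51432,-4.95831
23,0.18996,0.65208,0.29242,1.83684,-1.39891,0.37929,-0.85105,1.99307,0.23039,-0.14146,0.81266,5.15731,-2.91437,-0.43401,-4.94342
24,0.16852,0.65741,0.27944,1.86564,-1.45964,0.33590,-0.88313,1.84645,0.24522,-0.14505,0.79541,6.01782,-3.08460,-0.36597,-4.90043
25,0.14621,0.66210,0.26604,1.89228,-1.51375,0.29393,-0.90789,1.70420,0.25981,-0.14854,0.77850,6.86817,-3.25632,-0.31060,-4.83299
26,0.12314,0.66617,0.25231,1.91683,-1.56125,0.25362,-0.92563,1.56678,0.27415,-0.15193,0.76192,7.70782,-3.43006,-0.26806,-4.74470
27,0.09941,0.66966,0.23837,1.93935,-1.60216,0.21518,-0.93669,1.43456,0.28823,-0.15523,0.74568,8.53581,-3.60616,-0.23834,-4.63902
28,0.07511,0.67258,0.22431,1.95992,-1.63657,0.17881,-0.94148,1.30787,0.30205,-0.15843,0.72979,9.35088,-3.78479,-0.22124,-4.51923
29,0.05035,0.67498,0.21021,1.97865,-1.66459,0.14466,-0.94046,1.18698,0.31561,-0.16154,0.71424,10.15148,-3.96594,-0.21643,-4.38840
30,0.02522,0.67689,0.19617,1.99560,-1.68638,0.11288,-0.93412,1.07208,0.32891,-0.16456,0.69903,10.93582,-4.14943,-0.22344,-4.24936
31,-0.00020,0.67834,0.18226,2.01087,-1.70212,0.08354,-0.92299,0.96332,0.34193,-0.16749,0.68415,11.70194,-4.33493,-0.24167,-4.10466
32,-0.02581,0.67938,0.16854,2.02456,-1.71202,0.05678,-0.90765,0.86076,0.35468,-0.17034,0.66960,12.44791,-4.52207,-0.27039,-3.95658
33,-0.05152,0.68003,0.15508,2.03676,-1.71613,0.03344,-0.88933,0.76424,0.36714,-0.17310,0.65536,13.17278,-4.71130,-0.30853,-3.80698
34,-0.07725,0.68039,0.14189,2.04755,-1.71375,0.01747,-0.87181,0.67276,0.37933,-0.17578,0.64144,13.87990,-4.90706,-0.35376,-3.65693
35,-0.10290,0.68055,0.12896,2.05700,-1.70471,0.01029,-0.85661,0.58591,0.39123,-0.17838,0.62782,14.56897,-5.11078,-0.40489,-3.50777
36,-0.12837,0.68062,0.11629,2.06520,-1.69084,0.00510,-0.83848,0.50528,0.40285,-0.18090,0.61449,15.22822,-5.31332,-0.46384,-3.36207
37,-0.15361,0.68061,0.10392,2.07224,-1.67294,0.00006,-0.81656,0.43111,0.41417,-0.18333,0.60145,,,,
# final tip position (m): 0.41417 -0.18333 0.60145


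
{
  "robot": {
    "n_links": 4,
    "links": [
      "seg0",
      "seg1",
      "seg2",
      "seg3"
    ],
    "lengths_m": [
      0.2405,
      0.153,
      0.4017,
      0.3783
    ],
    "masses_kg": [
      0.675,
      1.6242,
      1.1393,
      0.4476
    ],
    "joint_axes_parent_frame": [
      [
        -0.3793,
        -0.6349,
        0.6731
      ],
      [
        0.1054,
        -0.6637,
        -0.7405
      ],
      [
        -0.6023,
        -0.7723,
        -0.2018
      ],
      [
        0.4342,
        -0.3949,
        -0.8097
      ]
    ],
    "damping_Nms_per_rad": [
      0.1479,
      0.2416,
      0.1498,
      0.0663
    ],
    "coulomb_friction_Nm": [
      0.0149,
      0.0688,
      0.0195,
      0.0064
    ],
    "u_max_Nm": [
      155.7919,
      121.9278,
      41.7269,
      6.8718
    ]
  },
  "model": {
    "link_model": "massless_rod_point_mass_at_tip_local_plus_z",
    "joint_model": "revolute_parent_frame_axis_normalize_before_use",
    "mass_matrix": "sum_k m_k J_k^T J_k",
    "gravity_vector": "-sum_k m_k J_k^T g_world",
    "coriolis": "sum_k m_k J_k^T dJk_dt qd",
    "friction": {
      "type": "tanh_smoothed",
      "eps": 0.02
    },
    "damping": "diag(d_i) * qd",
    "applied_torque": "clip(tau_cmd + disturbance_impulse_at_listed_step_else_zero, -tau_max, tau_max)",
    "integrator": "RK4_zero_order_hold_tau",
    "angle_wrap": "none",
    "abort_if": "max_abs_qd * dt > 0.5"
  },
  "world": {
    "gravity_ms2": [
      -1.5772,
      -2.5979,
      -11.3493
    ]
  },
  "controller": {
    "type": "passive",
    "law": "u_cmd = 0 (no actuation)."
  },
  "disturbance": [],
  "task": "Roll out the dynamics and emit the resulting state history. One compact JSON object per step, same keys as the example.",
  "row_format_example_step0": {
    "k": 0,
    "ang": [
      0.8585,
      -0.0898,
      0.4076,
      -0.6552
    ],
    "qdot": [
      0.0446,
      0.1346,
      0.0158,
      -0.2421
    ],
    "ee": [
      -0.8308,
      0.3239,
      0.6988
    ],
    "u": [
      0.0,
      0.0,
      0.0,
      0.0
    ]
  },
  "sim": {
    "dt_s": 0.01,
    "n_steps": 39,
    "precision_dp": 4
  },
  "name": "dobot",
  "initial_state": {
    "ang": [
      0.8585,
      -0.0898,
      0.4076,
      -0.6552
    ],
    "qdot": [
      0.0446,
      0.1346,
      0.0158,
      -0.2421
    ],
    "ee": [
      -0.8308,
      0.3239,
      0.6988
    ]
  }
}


{"k":1,"ang":[0.8601,-0.0889,0.4074,-0.6586],"qdot":[0.2685,0.0391,-0.0617,-0.4388],"ee":[-0.8319,0.3239,0.6973],"u":[0.0,0.0,0.0,0.0]}
{"k":2,"ang":[0.8638,-0.0889,0.4064,-0.664],"qdot":[0.4794,-0.0273,-0.1355,-0.6407],"ee":[-0.8338,0.3237,0.6947],"u":[0.0,0.0,0.0,0.0]}
{"k":3,"ang":[0.8696,-0.0894,0.4047,-0.6714],"qdot":[0.6798,-0.0681,-0.2075,-0.8473],"ee":[-0.8366,0.3233,0.6909],"u":[0.0,0.0,0.0,0.0]}
{"k":4,"ang":[0.8774,-0.0903,0.4022,-0.6809],"qdot":[0.8799,-0.1126,-0.2771,-1.0425],"ee":[-0.8403,0.3227,0.686],"u":[0.0,0.0,0.0,0.0]}
{"k":5,"ang":[0.8872,-0.0917,0.3991,-0.6923],"qdot":[1.081,-0.1635,-0.3453,-1.2256],"ee":[-0.8449,0.3219,0.6799],"u":[0.0,0.0,0.0,0.0]}
{"k":6,"ang":[0.8991,-0.0936,0.3953,-0.7054],"qdot":[1.2843,-0.2225,-0.4131,-1.3961],"ee":[-0.8504,0.3208,0.6727],"u":[0.0,0.0,0.0,0.0]}
{"k":7,"ang":[0.9129,-0.0962,0.3909,-0.7201],"qdot":[1.4908,-0.291,-0.4814,-1.5531],"ee":[-0.8567,0.3193,0.6642],"u":[0.0,0.0,0.0,0.0]}
{"k":8,"ang":[0.9289,-0.0995,0.3857,-0.7364],"qdot":[1.7013,-0.3703,-0.5512,-1.6955],"ee":[-0.8639,0.3175,0.6546],"u":[0.0,0.0,0.0,0.0]}
{"k":9,"ang":[0.947,-0.1036,0.3798,-0.754],"qdot":[1.9167,-0.4611,-0.6235,-1.8219],"ee":[-0.8719,0.3153,0.6437],"u":[0.0,0.0,0.0,0.0]}
{"k":10,"ang":[0.9672,-0.1087,0.3732,-0.7728],"qdot":[2.1377,-0.564,-0.6994,-1.9302],"ee":[-0.8807,0.3126,0.6316],"u":[0.0,0.0,0.0,0.0]}
{"k":11,"ang":[0.9897,-0.1149,0.3658,-0.7925],"qdot":[2.3648,-0.6795,-0.7799,-2.0181],"ee":[-0.8903,0.3093,0.6181],"u":[0.0,0.0,0.0,0.0]}
{"k":12,"ang":[1.0146,-0.1223,0.3576,-0.813],"qdot":[2.5986,-0.8071,-0.8663,-2.0827],"ee":[-0.9006,0.3054,0.6034],"u":[0.0,0.0,0.0,0.0]}
{"k":13,"ang":[1.0417,-0.1311,0.3485,-0.8341],"qdot":[2.8394,-0.9462,-0.96,-2.121],"ee":[-0.9116,0.3008,0.5874],"u":[0.0,0.0,0.0,0.0]}
{"k":14,"ang":[1.0714,-0.1413,0.3384,-0.8554],"qdot":[3.0875,-1.0954,-1.0623,-2.1294],"ee":[-0.9233,0.2955,0.57],"u":[0.0,0.0,0.0,0.0]}
{"k":15,"ang":[1.1035,-0.153,0.3272,-0.8766],"qdot":[3.3429,-1.2526,-1.175,-2.1043],"ee":[-0.9355,0.2894,0.5513],"u":[0.0,0.0,0.0,0.0]}
{"k":16,"ang":[1.1382,-0.1664,0.3148,-0.8973],"qdot":[3.605,-1.415,-1.2994,-2.0418],"ee":[-0.9482,0.2824,0.5313],"u":[0.0,0.0,0.0,0.0]}
{"k":17,"ang":[1.1756,-0.1813,0.3012,-0.9173],"qdot":[3.8734,-1.5788,-1.437,-1.9384],"ee":[-0.9613,0.2746,0.51],"u":[0.0,0.0,0.0,0.0]}
{"k":18,"ang":[1.2157,-0.1979,0.286,-0.9359],"qdot":[4.1466,-1.7397,-1.589,-1.7904],"ee":[-0.9748,0.2658,0.4874],"u":[0.0,0.0,0.0,0.0]}
{"k":19,"ang":[1.2586,-0.2161,0.2693,-0.9529],"qdot":[4.4232,-1.8929,-1.7559,-1.5949],"ee":[-0.9884,0.2561,0.4636],"u":[0.0,0.0,0.0,0.0]}
{"k":20,"ang":[1.3042,-0.2358,0.2509,-0.9677],"qdot":[4.7007,-2.0335,-1.9373,-1.3489],"ee":[-1.0021,0.2455,0.4386],"u":[0.0,0.0,0.0,0.0]}
{"k":21,"ang":[1.3526,-0.2567,0.2305,-0.9797],"qdot":[4.9764,-2.1571,-2.1317,-1.0502],"ee":[-1.0158,0.2341,0.4124],"u":[0.0,0.0,0.0,0.0]}
{"k":22,"ang":[1.4037,-0.2788,0.2082,-0.9885],"qdot":[5.247,-2.2605,-2.336,-0.6965],"ee":[-1.0293,0.222,0.3852],"u":[0.0,0.0,0.0,0.0]}
{"k":23,"ang":[1.4575,-0.3019,0.1838,-0.9935],"qdot":[5.5088,-2.3422,-2.5455,-0.2858],"ee":[-1.0425,0.2093,0.3568],"u":[0.0,0.0,0.0,0.0]}
{"k":24,"ang":[1.5138,-0.3256,0.1573,-0.994],"qdot":[5.758,-2.4028,-2.754,0.1821],"ee":[-1.0552,0.1961,0.3273],"u":[0.0,0.0,0.0,0.0]}
{"k":25,"ang":[1.5726,-0.3498,0.1287,-0.9897],"qdot":[5.9908,-2.444,-2.955,0.7021],"ee":[-1.0674,0.1826,0.2968],"u":[0.0,0.0,0.0,0.0]}
{"k":26,"ang":[1.6336,-0.3744,0.0983,-0.9798],"qdot":[6.2033,-2.4738,-3.1367,1.2863],"ee":[-1.0788,0.1688,0.2652],"u":[0.0,0.0,0.0,0.0]}
{"k":27,"ang":[1.6966,-0.3993,0.0661,-0.9637],"qdot":[6.3921,-2.4997,-3.289,1.9357],"ee":[-1.0893,0.155,0.2325],"u":[0.0,0.0,0.0,0.0]}
{"k":28,"ang":[1.7613,-0.4245,0.0326,-0.9408],"qdot":[6.5539,-2.531,-3.4021,2.6497],"ee":[-1.0988,0.1412,0.1986],"u":[0.0,0.0,0.0,0.0]}
{"k":29,"ang":[1.8276,-0.45,-0.0018,-0.9105],"qdot":[6.6861,-2.5772,-3.467,3.4249],"ee":[-1.1071,0.1275,0.1635],"u":[0.0,0.0,0.0,0.0]}
{"k":30,"ang":[1.895,-0.4761,-0.0365,-0.8722],"qdot":[6.7865,-2.6476,-3.4771,4.2537],"ee":[-1.114,0.1139,0.1272],"u":[0.0,0.0,0.0,0.0]}
{"k":31,"ang":[1.9632,-0.503,-0.0711,-0.8253],"qdot":[6.8537,-2.7504,-3.4282,5.1243],"ee":[-1.1195,0.1004,0.0898],"u":[0.0,0.0,0.0,0.0]}
{"k":32,"ang":[2.0319,-0.5312,-0.1049,-0.7696],"qdot":[6.8866,-2.8919,-3.3195,6.0189],"ee":[-1.1233,0.087,0.051],"u":[0.0,0.0,0.0,0.0]}
{"k":33,"ang":[2.1008,-0.561,-0.1373,-0.7049],"qdot":[6.8847,-3.0757,-3.1533,6.915],"ee":[-1.1253,0.0735,0.0112],"u":[0.0,0.0,0.0,0.0]}
{"k":34,"ang":[2.1695,-0.5929,-0.1678,-0.6314],"qdot":[6.8476,-3.303,-2.9344,7.7846],"ee":[-1.1253,0.0597,-0.0299],"u":[0.0,0.0,0.0,0.0]}
{"k":35,"ang":[2.2376,-0.6272,-0.1958,-0.5494],"qdot":[6.7754,-3.572,-2.6691,8.5962],"ee":[-1.123,0.0456,-0.072],"u":[0.0,0.0,0.0,0.0]}
{"k":36,"ang":[2.3049,-0.6644,-0.221,-0.4598],"qdot":[6.6679,-3.8786,-2.3643,9.316],"ee":[-1.1183,0.0308,-0.1151],"u":[0.0,0.0,0.0,0.0]}
{"k":37,"ang":[2.3709,-0.7049,-0.243,-0.3635],"qdot":[6.5256,-4.2172,-2.0258,9.91],"ee":[-1.1109,0.0152,-0.1591],"u":[0.0,0.0,0.0,0.0]}
{"k":38,"ang":[2.4353,-0.7489,-0.2615,-0.2621],"qdot":[6.3489,-4.5815,-1.6572,10.346],"ee":[-1.1007,-0.0015,-0.2039],"u":[0.0,0.0,0.0,0.0]}
{"k":39,"ang":[2.4977,-0.7966,-0.2761,-0.1572],"qdot":[6.1388,-4.9658,-1.2594,10.5962],"ee":[-1.0874,-0.0194,-0.2495]}
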